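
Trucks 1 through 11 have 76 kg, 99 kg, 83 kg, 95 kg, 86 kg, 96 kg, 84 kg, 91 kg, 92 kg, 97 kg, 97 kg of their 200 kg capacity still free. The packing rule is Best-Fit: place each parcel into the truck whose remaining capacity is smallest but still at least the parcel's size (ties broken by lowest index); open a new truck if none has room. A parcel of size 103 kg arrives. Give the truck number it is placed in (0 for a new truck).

No truck has ≥ 103 kg free, so a new truck is opened.

0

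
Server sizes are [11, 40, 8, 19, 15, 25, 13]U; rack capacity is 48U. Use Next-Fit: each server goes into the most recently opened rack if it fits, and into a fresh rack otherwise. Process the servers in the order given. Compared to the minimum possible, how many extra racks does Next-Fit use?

Next-Fit: [11] [40,8] [19,15] [25,13] → 4 racks.
Total size 131U; any packing needs at least ⌈131/48⌉ = 3 racks.
An optimal packing achieves that bound: [40,8] [25,19] [15,13,11] → 3 racks.
Excess: 4 − 3 = 1.

1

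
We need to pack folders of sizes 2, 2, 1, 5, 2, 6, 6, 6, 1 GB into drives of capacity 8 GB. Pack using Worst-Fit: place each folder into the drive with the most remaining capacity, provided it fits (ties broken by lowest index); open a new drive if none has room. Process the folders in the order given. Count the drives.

2 GB → drive 1 (remaining 6 GB)
2 GB → drive 1 (remaining 4 GB)
1 GB → drive 1 (remaining 3 GB)
5 GB → drive 2 (remaining 3 GB)
2 GB → drive 1 (remaining 1 GB)
6 GB → drive 3 (remaining 2 GB)
6 GB → drive 4 (remaining 2 GB)
6 GB → drive 5 (remaining 2 GB)
1 GB → drive 2 (remaining 2 GB)
Final drives: [2,2,1,2] [5,1] [6] [6] [6].

5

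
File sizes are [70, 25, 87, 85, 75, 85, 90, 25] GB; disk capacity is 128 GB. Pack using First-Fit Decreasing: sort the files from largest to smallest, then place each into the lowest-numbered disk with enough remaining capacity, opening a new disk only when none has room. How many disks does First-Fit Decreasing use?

Sorted descending: 90, 87, 85, 85, 75, 70, 25, 25.
Put 90 GB in disk 1; 38 GB remain.
Put 87 GB in disk 2; 41 GB remain.
Put 85 GB in disk 3; 43 GB remain.
Put 85 GB in disk 4; 43 GB remain.
Put 75 GB in disk 5; 53 GB remain.
Put 70 GB in disk 6; 58 GB remain.
Put 25 GB in disk 1; 13 GB remain.
Put 25 GB in disk 2; 16 GB remain.

6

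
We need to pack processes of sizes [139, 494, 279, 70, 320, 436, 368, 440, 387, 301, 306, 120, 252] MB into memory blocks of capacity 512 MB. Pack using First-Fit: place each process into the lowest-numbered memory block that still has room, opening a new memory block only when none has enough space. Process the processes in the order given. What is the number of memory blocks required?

memory block 1: place 139 MB, 373 MB left
memory block 2: place 494 MB, 18 MB left
memory block 1: place 279 MB, 94 MB left
memory block 1: place 70 MB, 24 MB left
memory block 3: place 320 MB, 192 MB left
memory block 4: place 436 MB, 76 MB left
memory block 5: place 368 MB, 144 MB left
memory block 6: place 440 MB, 72 MB left
memory block 7: place 387 MB, 125 MB left
memory block 8: place 301 MB, 211 MB left
memory block 9: place 306 MB, 206 MB left
memory block 3: place 120 MB, 72 MB left
memory block 10: place 252 MB, 260 MB left

10 memory blocks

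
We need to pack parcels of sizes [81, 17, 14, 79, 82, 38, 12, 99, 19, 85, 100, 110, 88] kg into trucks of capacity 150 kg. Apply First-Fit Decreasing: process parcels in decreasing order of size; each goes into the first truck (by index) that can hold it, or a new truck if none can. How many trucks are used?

8 trucks

Sorted descending: 110, 100, 99, 88, 85, 82, 81, 79, 38, 19, 17, 14, 12.
Put 110 kg in truck 1; 40 kg remain.
Put 100 kg in truck 2; 50 kg remain.
Put 99 kg in truck 3; 51 kg remain.
Put 88 kg in truck 4; 62 kg remain.
Put 85 kg in truck 5; 65 kg remain.
Put 82 kg in truck 6; 68 kg remain.
Put 81 kg in truck 7; 69 kg remain.
Put 79 kg in truck 8; 71 kg remain.
Put 38 kg in truck 1; 2 kg remain.
Put 19 kg in truck 2; 31 kg remain.
Put 17 kg in truck 2; 14 kg remain.
Put 14 kg in truck 2; 0 kg remain.
Put 12 kg in truck 3; 39 kg remain.
Final trucks: [110,38] [100,19,17,14] [99,12] [88] [85] [82] [81] [79].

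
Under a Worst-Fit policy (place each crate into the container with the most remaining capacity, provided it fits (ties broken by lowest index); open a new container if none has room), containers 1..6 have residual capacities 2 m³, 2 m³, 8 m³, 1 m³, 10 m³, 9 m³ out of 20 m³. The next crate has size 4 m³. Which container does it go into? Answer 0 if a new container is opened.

5

Containers with room: container 3 (8 m³), container 5 (10 m³), container 6 (9 m³).
Most room is container 5 with 10 m³ free.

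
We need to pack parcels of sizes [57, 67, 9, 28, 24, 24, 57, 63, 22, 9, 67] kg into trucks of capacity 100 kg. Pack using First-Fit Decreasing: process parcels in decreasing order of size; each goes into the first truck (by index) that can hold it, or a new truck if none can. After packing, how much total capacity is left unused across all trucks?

73

Sorted descending: 67, 67, 63, 57, 57, 28, 24, 24, 22, 9, 9.
truck 1: place 67 kg, 33 kg left
truck 2: place 67 kg, 33 kg left
truck 3: place 63 kg, 37 kg left
truck 4: place 57 kg, 43 kg left
truck 5: place 57 kg, 43 kg left
truck 1: place 28 kg, 5 kg left
truck 2: place 24 kg, 9 kg left
truck 3: place 24 kg, 13 kg left
truck 4: place 22 kg, 21 kg left
truck 2: place 9 kg, 0 kg left
truck 3: place 9 kg, 4 kg left
5 trucks × 100 kg = 500 kg; used 427 kg; unused 73 kg.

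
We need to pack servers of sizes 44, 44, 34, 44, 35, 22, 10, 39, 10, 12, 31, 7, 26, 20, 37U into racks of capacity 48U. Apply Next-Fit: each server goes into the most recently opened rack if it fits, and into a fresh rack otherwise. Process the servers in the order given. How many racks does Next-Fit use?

rack 1: place 44U, 4U left
rack 2: place 44U, 4U left
rack 3: place 34U, 14U left
rack 4: place 44U, 4U left
rack 5: place 35U, 13U left
rack 6: place 22U, 26U left
rack 6: place 10U, 16U left
rack 7: place 39U, 9U left
rack 8: place 10U, 38U left
rack 8: place 12U, 26U left
rack 9: place 31U, 17U left
rack 9: place 7U, 10U left
rack 10: place 26U, 22U left
rack 10: place 20U, 2U left
rack 11: place 37U, 11U left
Final racks: [44] [44] [34] [44] [35] [22,10] [39] [10,12] [31,7] [26,20] [37].

11 racks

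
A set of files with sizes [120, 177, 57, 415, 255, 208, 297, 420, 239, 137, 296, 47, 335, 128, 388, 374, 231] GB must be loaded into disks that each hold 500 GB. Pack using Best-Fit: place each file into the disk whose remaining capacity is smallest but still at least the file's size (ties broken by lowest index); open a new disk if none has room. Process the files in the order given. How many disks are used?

10

120 GB → disk 1 (remaining 380 GB)
177 GB → disk 1 (remaining 203 GB)
57 GB → disk 1 (remaining 146 GB)
415 GB → disk 2 (remaining 85 GB)
255 GB → disk 3 (remaining 245 GB)
208 GB → disk 3 (remaining 37 GB)
297 GB → disk 4 (remaining 203 GB)
420 GB → disk 5 (remaining 80 GB)
239 GB → disk 6 (remaining 261 GB)
137 GB → disk 1 (remaining 9 GB)
296 GB → disk 7 (remaining 204 GB)
47 GB → disk 5 (remaining 33 GB)
335 GB → disk 8 (remaining 165 GB)
128 GB → disk 8 (remaining 37 GB)
388 GB → disk 9 (remaining 112 GB)
374 GB → disk 10 (remaining 126 GB)
231 GB → disk 6 (remaining 30 GB)
Final disks: [120,177,57,137] [415] [255,208] [297] [420,47] [239,231] [296] [335,128] [388] [374].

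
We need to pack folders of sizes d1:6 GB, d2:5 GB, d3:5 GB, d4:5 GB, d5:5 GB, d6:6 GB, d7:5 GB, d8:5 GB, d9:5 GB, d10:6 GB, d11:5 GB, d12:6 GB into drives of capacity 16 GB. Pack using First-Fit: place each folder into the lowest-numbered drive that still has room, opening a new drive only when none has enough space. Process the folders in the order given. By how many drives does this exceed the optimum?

First-Fit: [6,5,5] [5,5,6] [5,5,5] [6,5] [6] → 5 drives.
Total size 64 GB; any packing needs at least ⌈64/16⌉ = 4 drives.
An optimal packing achieves that bound: [6,5,5] [6,5,5] [6,5,5] [6,5,5] → 4 drives.
Excess: 5 − 4 = 1.

1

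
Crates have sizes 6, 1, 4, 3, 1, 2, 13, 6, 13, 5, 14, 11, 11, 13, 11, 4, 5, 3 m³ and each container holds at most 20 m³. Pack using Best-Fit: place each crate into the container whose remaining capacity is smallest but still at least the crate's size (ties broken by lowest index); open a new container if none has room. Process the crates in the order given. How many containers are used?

container 1: place 6 m³, 14 m³ left
container 1: place 1 m³, 13 m³ left
container 1: place 4 m³, 9 m³ left
container 1: place 3 m³, 6 m³ left
container 1: place 1 m³, 5 m³ left
container 1: place 2 m³, 3 m³ left
container 2: place 13 m³, 7 m³ left
container 2: place 6 m³, 1 m³ left
container 3: place 13 m³, 7 m³ left
container 3: place 5 m³, 2 m³ left
container 4: place 14 m³, 6 m³ left
container 5: place 11 m³, 9 m³ left
container 6: place 11 m³, 9 m³ left
container 7: place 13 m³, 7 m³ left
container 8: place 11 m³, 9 m³ left
container 4: place 4 m³, 2 m³ left
container 7: place 5 m³, 2 m³ left
container 1: place 3 m³, 0 m³ left

8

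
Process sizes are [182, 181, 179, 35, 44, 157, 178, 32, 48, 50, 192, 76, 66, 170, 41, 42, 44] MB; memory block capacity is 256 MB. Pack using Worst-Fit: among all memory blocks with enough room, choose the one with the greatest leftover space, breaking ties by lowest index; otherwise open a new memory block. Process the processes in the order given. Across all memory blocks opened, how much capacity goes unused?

331

182 MB → memory block 1 (remaining 74 MB)
181 MB → memory block 2 (remaining 75 MB)
179 MB → memory block 3 (remaining 77 MB)
35 MB → memory block 3 (remaining 42 MB)
44 MB → memory block 2 (remaining 31 MB)
157 MB → memory block 4 (remaining 99 MB)
178 MB → memory block 5 (remaining 78 MB)
32 MB → memory block 4 (remaining 67 MB)
48 MB → memory block 5 (remaining 30 MB)
50 MB → memory block 1 (remaining 24 MB)
192 MB → memory block 6 (remaining 64 MB)
76 MB → memory block 7 (remaining 180 MB)
66 MB → memory block 7 (remaining 114 MB)
170 MB → memory block 8 (remaining 86 MB)
41 MB → memory block 7 (remaining 73 MB)
42 MB → memory block 8 (remaining 44 MB)
44 MB → memory block 7 (remaining 29 MB)
8 memory blocks × 256 MB = 2048 MB; used 1717 MB; unused 331 MB.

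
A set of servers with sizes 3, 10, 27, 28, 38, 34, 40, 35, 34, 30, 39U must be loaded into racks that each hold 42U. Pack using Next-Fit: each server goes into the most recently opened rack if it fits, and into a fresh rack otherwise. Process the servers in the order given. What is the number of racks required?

3U → rack 1 (remaining 39U)
10U → rack 1 (remaining 29U)
27U → rack 1 (remaining 2U)
28U → rack 2 (remaining 14U)
38U → rack 3 (remaining 4U)
34U → rack 4 (remaining 8U)
40U → rack 5 (remaining 2U)
35U → rack 6 (remaining 7U)
34U → rack 7 (remaining 8U)
30U → rack 8 (remaining 12U)
39U → rack 9 (remaining 3U)
Final racks: [3,10,27] [28] [38] [34] [40] [35] [34] [30] [39].

9 racks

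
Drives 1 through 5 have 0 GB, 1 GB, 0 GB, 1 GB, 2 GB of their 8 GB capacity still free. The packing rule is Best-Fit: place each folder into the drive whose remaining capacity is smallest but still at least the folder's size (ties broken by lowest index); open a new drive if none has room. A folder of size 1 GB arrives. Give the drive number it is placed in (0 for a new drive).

2

Drives with room: drive 2 (1 GB), drive 4 (1 GB), drive 5 (2 GB).
Tightest fit is drive 2 with 1 GB free.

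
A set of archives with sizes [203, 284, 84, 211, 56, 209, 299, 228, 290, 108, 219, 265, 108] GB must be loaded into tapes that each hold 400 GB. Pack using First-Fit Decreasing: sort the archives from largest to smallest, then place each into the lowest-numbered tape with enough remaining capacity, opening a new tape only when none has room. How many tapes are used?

Sorted descending: 299, 290, 284, 265, 228, 219, 211, 209, 203, 108, 108, 84, 56.
tape 1: place 299 GB, 101 GB left
tape 2: place 290 GB, 110 GB left
tape 3: place 284 GB, 116 GB left
tape 4: place 265 GB, 135 GB left
tape 5: place 228 GB, 172 GB left
tape 6: place 219 GB, 181 GB left
tape 7: place 211 GB, 189 GB left
tape 8: place 209 GB, 191 GB left
tape 9: place 203 GB, 197 GB left
tape 2: place 108 GB, 2 GB left
tape 3: place 108 GB, 8 GB left
tape 1: place 84 GB, 17 GB left
tape 4: place 56 GB, 79 GB left
Final tapes: [299,84] [290,108] [284,108] [265,56] [228] [219] [211] [209] [203].

9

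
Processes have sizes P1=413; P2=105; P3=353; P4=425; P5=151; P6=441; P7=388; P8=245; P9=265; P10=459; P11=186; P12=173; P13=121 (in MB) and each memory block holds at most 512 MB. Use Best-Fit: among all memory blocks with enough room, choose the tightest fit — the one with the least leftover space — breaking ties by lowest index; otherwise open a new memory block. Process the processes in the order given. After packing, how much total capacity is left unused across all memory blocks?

memory block 1: place P1 (413 MB), 99 MB left
memory block 2: place P2 (105 MB), 407 MB left
memory block 2: place P3 (353 MB), 54 MB left
memory block 3: place P4 (425 MB), 87 MB left
memory block 4: place P5 (151 MB), 361 MB left
memory block 5: place P6 (441 MB), 71 MB left
memory block 6: place P7 (388 MB), 124 MB left
memory block 4: place P8 (245 MB), 116 MB left
memory block 7: place P9 (265 MB), 247 MB left
memory block 8: place P10 (459 MB), 53 MB left
memory block 7: place P11 (186 MB), 61 MB left
memory block 9: place P12 (173 MB), 339 MB left
memory block 6: place P13 (121 MB), 3 MB left
9 memory blocks × 512 MB = 4608 MB; used 3725 MB; unused 883 MB.

883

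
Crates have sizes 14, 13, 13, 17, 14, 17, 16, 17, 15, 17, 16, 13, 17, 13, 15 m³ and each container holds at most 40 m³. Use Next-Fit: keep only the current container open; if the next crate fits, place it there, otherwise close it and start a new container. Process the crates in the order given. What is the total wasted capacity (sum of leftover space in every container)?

14 m³ → container 1 (remaining 26 m³)
13 m³ → container 1 (remaining 13 m³)
13 m³ → container 1 (remaining 0 m³)
17 m³ → container 2 (remaining 23 m³)
14 m³ → container 2 (remaining 9 m³)
17 m³ → container 3 (remaining 23 m³)
16 m³ → container 3 (remaining 7 m³)
17 m³ → container 4 (remaining 23 m³)
15 m³ → container 4 (remaining 8 m³)
17 m³ → container 5 (remaining 23 m³)
16 m³ → container 5 (remaining 7 m³)
13 m³ → container 6 (remaining 27 m³)
17 m³ → container 6 (remaining 10 m³)
13 m³ → container 7 (remaining 27 m³)
15 m³ → container 7 (remaining 12 m³)
7 containers × 40 m³ = 280 m³; used 227 m³; unused 53 m³.

53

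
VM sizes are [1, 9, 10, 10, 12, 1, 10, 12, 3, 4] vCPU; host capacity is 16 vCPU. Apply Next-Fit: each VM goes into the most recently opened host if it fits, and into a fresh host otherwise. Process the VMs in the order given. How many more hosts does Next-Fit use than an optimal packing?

Next-Fit: [1,9] [10] [10] [12,1] [10] [12,3] [4] → 7 hosts.
6 VMs exceed 8 vCPU (half the capacity), and no two of those can share a host, so at least 6 hosts are needed.
An optimal packing achieves that bound: [12,4] [12,3,1] [10,1] [10] [10] [9] → 6 hosts.
Excess: 7 − 6 = 1.

1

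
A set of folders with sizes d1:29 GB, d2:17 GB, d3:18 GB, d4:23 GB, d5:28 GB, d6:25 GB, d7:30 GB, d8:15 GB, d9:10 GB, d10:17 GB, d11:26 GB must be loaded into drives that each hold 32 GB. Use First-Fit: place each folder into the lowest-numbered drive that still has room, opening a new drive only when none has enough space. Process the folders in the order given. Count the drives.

9 drives

drive 1: place d1 (29 GB), 3 GB left
drive 2: place d2 (17 GB), 15 GB left
drive 3: place d3 (18 GB), 14 GB left
drive 4: place d4 (23 GB), 9 GB left
drive 5: place d5 (28 GB), 4 GB left
drive 6: place d6 (25 GB), 7 GB left
drive 7: place d7 (30 GB), 2 GB left
drive 2: place d8 (15 GB), 0 GB left
drive 3: place d9 (10 GB), 4 GB left
drive 8: place d10 (17 GB), 15 GB left
drive 9: place d11 (26 GB), 6 GB left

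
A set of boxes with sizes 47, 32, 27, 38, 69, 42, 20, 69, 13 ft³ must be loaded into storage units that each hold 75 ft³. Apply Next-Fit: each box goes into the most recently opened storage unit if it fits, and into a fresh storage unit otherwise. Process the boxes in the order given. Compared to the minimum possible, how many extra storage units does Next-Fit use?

2

Next-Fit: [47] [32,27] [38] [69] [42,20] [69] [13] → 7 storage units.
Total size 357 ft³; any packing needs at least ⌈357/75⌉ = 5 storage units.
An optimal packing achieves that bound: [69] [69] [47,27] [42,32] [38,20,13] → 5 storage units.
Excess: 7 − 5 = 2.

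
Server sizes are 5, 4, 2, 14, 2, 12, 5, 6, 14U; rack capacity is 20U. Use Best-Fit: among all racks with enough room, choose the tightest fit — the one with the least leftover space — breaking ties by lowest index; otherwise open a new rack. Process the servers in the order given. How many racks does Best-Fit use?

4

5U → rack 1 (remaining 15U)
4U → rack 1 (remaining 11U)
2U → rack 1 (remaining 9U)
14U → rack 2 (remaining 6U)
2U → rack 2 (remaining 4U)
12U → rack 3 (remaining 8U)
5U → rack 3 (remaining 3U)
6U → rack 1 (remaining 3U)
14U → rack 4 (remaining 6U)
Final racks: [5,4,2,6] [14,2] [12,5] [14].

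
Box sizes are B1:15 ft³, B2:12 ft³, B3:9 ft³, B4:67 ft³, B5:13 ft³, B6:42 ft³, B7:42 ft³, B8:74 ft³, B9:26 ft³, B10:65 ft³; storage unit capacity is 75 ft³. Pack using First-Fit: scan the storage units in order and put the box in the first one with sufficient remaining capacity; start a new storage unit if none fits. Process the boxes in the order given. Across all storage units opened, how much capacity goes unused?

storage unit 1: place B1 (15 ft³), 60 ft³ left
storage unit 1: place B2 (12 ft³), 48 ft³ left
storage unit 1: place B3 (9 ft³), 39 ft³ left
storage unit 2: place B4 (67 ft³), 8 ft³ left
storage unit 1: place B5 (13 ft³), 26 ft³ left
storage unit 3: place B6 (42 ft³), 33 ft³ left
storage unit 4: place B7 (42 ft³), 33 ft³ left
storage unit 5: place B8 (74 ft³), 1 ft³ left
storage unit 1: place B9 (26 ft³), 0 ft³ left
storage unit 6: place B10 (65 ft³), 10 ft³ left
6 storage units × 75 ft³ = 450 ft³; used 365 ft³; unused 85 ft³.

85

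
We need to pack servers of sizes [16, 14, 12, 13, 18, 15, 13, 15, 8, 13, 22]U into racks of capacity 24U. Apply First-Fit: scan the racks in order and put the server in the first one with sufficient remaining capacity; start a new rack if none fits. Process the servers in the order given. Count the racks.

16U → rack 1 (remaining 8U)
14U → rack 2 (remaining 10U)
12U → rack 3 (remaining 12U)
13U → rack 4 (remaining 11U)
18U → rack 5 (remaining 6U)
15U → rack 6 (remaining 9U)
13U → rack 7 (remaining 11U)
15U → rack 8 (remaining 9U)
8U → rack 1 (remaining 0U)
13U → rack 9 (remaining 11U)
22U → rack 10 (remaining 2U)
Final racks: [16,8] [14] [12] [13] [18] [15] [13] [15] [13] [22].

10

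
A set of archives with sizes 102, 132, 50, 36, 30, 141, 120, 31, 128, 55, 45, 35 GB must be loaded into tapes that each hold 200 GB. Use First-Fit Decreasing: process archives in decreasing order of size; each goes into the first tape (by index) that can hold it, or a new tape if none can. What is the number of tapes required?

Sorted descending: 141, 132, 128, 120, 102, 55, 50, 45, 36, 35, 31, 30.
Put 141 GB in tape 1; 59 GB remain.
Put 132 GB in tape 2; 68 GB remain.
Put 128 GB in tape 3; 72 GB remain.
Put 120 GB in tape 4; 80 GB remain.
Put 102 GB in tape 5; 98 GB remain.
Put 55 GB in tape 1; 4 GB remain.
Put 50 GB in tape 2; 18 GB remain.
Put 45 GB in tape 3; 27 GB remain.
Put 36 GB in tape 4; 44 GB remain.
Put 35 GB in tape 4; 9 GB remain.
Put 31 GB in tape 5; 67 GB remain.
Put 30 GB in tape 5; 37 GB remain.

5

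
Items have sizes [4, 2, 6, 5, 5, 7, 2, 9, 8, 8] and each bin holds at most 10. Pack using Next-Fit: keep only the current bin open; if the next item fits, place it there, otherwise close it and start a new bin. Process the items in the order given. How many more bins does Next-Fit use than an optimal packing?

1

Next-Fit: [4,2] [6] [5,5] [7,2] [9] [8] [8] → 7 bins.
Total size 56; any packing needs at least ⌈56/10⌉ = 6 bins.
An optimal packing achieves that bound: [9] [8,2] [8,2] [7] [6,4] [5,5] → 6 bins.
Excess: 7 − 6 = 1.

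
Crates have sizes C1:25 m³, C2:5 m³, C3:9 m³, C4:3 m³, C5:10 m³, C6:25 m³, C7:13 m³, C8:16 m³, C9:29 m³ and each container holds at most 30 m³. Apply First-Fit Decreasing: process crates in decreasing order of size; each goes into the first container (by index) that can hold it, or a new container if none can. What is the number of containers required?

Sorted descending: 29, 25, 25, 16, 13, 10, 9, 5, 3.
Put 29 m³ in container 1; 1 m³ remain.
Put 25 m³ in container 2; 5 m³ remain.
Put 25 m³ in container 3; 5 m³ remain.
Put 16 m³ in container 4; 14 m³ remain.
Put 13 m³ in container 4; 1 m³ remain.
Put 10 m³ in container 5; 20 m³ remain.
Put 9 m³ in container 5; 11 m³ remain.
Put 5 m³ in container 2; 0 m³ remain.
Put 3 m³ in container 3; 2 m³ remain.
Final containers: [29] [25,5] [25,3] [16,13] [10,9].

5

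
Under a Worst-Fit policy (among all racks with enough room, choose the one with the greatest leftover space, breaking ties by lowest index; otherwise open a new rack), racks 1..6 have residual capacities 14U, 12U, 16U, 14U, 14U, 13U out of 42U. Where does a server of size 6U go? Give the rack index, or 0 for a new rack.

3

Racks with room: rack 1 (14U), rack 2 (12U), rack 3 (16U), rack 4 (14U), rack 5 (14U), rack 6 (13U).
Most room is rack 3 with 16U free.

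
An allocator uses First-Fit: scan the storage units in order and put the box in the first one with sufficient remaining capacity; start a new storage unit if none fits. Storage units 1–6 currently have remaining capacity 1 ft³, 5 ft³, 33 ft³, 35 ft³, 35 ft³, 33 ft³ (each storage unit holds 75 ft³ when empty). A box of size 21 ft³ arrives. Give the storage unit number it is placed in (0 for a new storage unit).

Storage units with room: storage unit 3 (33 ft³), storage unit 4 (35 ft³), storage unit 5 (35 ft³), storage unit 6 (33 ft³).
The first with room is storage unit 3.

3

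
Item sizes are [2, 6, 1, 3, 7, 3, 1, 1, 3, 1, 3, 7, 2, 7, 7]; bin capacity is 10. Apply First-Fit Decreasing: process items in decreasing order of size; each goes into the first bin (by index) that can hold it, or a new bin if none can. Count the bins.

Sorted descending: 7, 7, 7, 7, 6, 3, 3, 3, 3, 2, 2, 1, 1, 1, 1.
bin 1: place 7, 3 left
bin 2: place 7, 3 left
bin 3: place 7, 3 left
bin 4: place 7, 3 left
bin 5: place 6, 4 left
bin 1: place 3, 0 left
bin 2: place 3, 0 left
bin 3: place 3, 0 left
bin 4: place 3, 0 left
bin 5: place 2, 2 left
bin 5: place 2, 0 left
bin 6: place 1, 9 left
bin 6: place 1, 8 left
bin 6: place 1, 7 left
bin 6: place 1, 6 left

6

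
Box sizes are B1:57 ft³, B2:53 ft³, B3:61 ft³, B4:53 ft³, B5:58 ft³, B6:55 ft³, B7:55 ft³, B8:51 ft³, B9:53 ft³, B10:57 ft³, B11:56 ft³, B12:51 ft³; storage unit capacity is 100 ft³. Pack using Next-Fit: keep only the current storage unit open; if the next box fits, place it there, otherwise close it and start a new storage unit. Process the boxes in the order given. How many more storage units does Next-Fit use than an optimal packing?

0

Next-Fit: [57] [53] [61] [53] [58] [55] [55] [51] [53] [57] [56] [51] → 12 storage units.
12 boxes exceed 50 ft³ (half the capacity), and no two of those can share a storage unit, so at least 12 storage units are needed.
So 12 is already optimal.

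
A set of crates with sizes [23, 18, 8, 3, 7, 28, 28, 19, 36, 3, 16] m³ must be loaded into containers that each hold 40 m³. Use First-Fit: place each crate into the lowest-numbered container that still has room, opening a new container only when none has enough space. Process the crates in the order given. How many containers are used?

Put 23 m³ in container 1; 17 m³ remain.
Put 18 m³ in container 2; 22 m³ remain.
Put 8 m³ in container 1; 9 m³ remain.
Put 3 m³ in container 1; 6 m³ remain.
Put 7 m³ in container 2; 15 m³ remain.
Put 28 m³ in container 3; 12 m³ remain.
Put 28 m³ in container 4; 12 m³ remain.
Put 19 m³ in container 5; 21 m³ remain.
Put 36 m³ in container 6; 4 m³ remain.
Put 3 m³ in container 1; 3 m³ remain.
Put 16 m³ in container 5; 5 m³ remain.
Final containers: [23,8,3,3] [18,7] [28] [28] [19,16] [36].

6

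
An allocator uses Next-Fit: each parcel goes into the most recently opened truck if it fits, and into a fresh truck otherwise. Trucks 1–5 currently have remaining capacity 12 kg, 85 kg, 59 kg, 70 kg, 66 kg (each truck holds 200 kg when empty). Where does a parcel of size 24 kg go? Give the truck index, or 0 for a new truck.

5

Next-Fit only looks at truck 5, which has 66 kg free.
24 kg fits there.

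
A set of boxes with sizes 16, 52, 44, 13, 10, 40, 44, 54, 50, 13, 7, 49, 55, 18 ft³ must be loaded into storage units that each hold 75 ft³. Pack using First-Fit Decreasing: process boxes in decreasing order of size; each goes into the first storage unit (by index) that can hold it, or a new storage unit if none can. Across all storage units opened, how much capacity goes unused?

Sorted descending: 55, 54, 52, 50, 49, 44, 44, 40, 18, 16, 13, 13, 10, 7.
55 ft³ → storage unit 1 (remaining 20 ft³)
54 ft³ → storage unit 2 (remaining 21 ft³)
52 ft³ → storage unit 3 (remaining 23 ft³)
50 ft³ → storage unit 4 (remaining 25 ft³)
49 ft³ → storage unit 5 (remaining 26 ft³)
44 ft³ → storage unit 6 (remaining 31 ft³)
44 ft³ → storage unit 7 (remaining 31 ft³)
40 ft³ → storage unit 8 (remaining 35 ft³)
18 ft³ → storage unit 1 (remaining 2 ft³)
16 ft³ → storage unit 2 (remaining 5 ft³)
13 ft³ → storage unit 3 (remaining 10 ft³)
13 ft³ → storage unit 4 (remaining 12 ft³)
10 ft³ → storage unit 3 (remaining 0 ft³)
7 ft³ → storage unit 4 (remaining 5 ft³)
8 storage units × 75 ft³ = 600 ft³; used 465 ft³; unused 135 ft³.

135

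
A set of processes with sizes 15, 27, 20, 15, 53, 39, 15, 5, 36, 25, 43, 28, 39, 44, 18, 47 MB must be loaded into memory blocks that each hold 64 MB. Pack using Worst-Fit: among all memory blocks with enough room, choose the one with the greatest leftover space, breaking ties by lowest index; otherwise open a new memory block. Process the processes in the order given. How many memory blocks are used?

9 memory blocks

15 MB → memory block 1 (remaining 49 MB)
27 MB → memory block 1 (remaining 22 MB)
20 MB → memory block 1 (remaining 2 MB)
15 MB → memory block 2 (remaining 49 MB)
53 MB → memory block 3 (remaining 11 MB)
39 MB → memory block 2 (remaining 10 MB)
15 MB → memory block 4 (remaining 49 MB)
5 MB → memory block 4 (remaining 44 MB)
36 MB → memory block 4 (remaining 8 MB)
25 MB → memory block 5 (remaining 39 MB)
43 MB → memory block 6 (remaining 21 MB)
28 MB → memory block 5 (remaining 11 MB)
39 MB → memory block 7 (remaining 25 MB)
44 MB → memory block 8 (remaining 20 MB)
18 MB → memory block 7 (remaining 7 MB)
47 MB → memory block 9 (remaining 17 MB)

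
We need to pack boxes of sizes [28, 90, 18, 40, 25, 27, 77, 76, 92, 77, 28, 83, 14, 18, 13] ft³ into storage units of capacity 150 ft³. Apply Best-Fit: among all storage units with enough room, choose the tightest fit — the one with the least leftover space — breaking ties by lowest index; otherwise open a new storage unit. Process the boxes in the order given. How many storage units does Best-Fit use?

storage unit 1: place 28 ft³, 122 ft³ left
storage unit 1: place 90 ft³, 32 ft³ left
storage unit 1: place 18 ft³, 14 ft³ left
storage unit 2: place 40 ft³, 110 ft³ left
storage unit 2: place 25 ft³, 85 ft³ left
storage unit 2: place 27 ft³, 58 ft³ left
storage unit 3: place 77 ft³, 73 ft³ left
storage unit 4: place 76 ft³, 74 ft³ left
storage unit 5: place 92 ft³, 58 ft³ left
storage unit 6: place 77 ft³, 73 ft³ left
storage unit 2: place 28 ft³, 30 ft³ left
storage unit 7: place 83 ft³, 67 ft³ left
storage unit 1: place 14 ft³, 0 ft³ left
storage unit 2: place 18 ft³, 12 ft³ left
storage unit 5: place 13 ft³, 45 ft³ left
Final storage units: [28,90,18,14] [40,25,27,28,18] [77] [76] [92,13] [77] [83].

7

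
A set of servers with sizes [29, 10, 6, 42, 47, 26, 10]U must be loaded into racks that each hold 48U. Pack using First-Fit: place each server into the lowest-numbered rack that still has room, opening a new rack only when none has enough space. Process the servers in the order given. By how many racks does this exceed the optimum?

0

First-Fit: [29,10,6] [42] [47] [26,10] → 4 racks.
Total size 170U; any packing needs at least ⌈170/48⌉ = 4 racks.
So 4 is already optimal.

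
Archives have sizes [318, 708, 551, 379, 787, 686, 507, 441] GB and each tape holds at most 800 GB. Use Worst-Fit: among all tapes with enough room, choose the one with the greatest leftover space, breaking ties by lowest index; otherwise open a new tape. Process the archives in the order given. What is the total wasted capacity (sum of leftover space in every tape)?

1223

tape 1: place 318 GB, 482 GB left
tape 2: place 708 GB, 92 GB left
tape 3: place 551 GB, 249 GB left
tape 1: place 379 GB, 103 GB left
tape 4: place 787 GB, 13 GB left
tape 5: place 686 GB, 114 GB left
tape 6: place 507 GB, 293 GB left
tape 7: place 441 GB, 359 GB left
7 tapes × 800 GB = 5600 GB; used 4377 GB; unused 1223 GB.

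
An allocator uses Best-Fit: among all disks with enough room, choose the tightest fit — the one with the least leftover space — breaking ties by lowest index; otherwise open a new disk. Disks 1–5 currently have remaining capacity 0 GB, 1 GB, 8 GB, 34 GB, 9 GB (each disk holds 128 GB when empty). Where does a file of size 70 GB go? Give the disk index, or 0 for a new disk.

0

No disk has ≥ 70 GB free, so a new disk is opened.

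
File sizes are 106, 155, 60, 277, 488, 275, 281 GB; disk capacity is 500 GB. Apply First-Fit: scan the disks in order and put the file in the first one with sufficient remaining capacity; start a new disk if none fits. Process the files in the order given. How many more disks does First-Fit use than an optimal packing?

First-Fit: [106,155,60] [277] [488] [275] [281] → 5 disks.
Total size 1642 GB; any packing needs at least ⌈1642/500⌉ = 4 disks.
An optimal packing achieves that bound: [488] [281,155,60] [277,106] [275] → 4 disks.
Excess: 5 − 4 = 1.

1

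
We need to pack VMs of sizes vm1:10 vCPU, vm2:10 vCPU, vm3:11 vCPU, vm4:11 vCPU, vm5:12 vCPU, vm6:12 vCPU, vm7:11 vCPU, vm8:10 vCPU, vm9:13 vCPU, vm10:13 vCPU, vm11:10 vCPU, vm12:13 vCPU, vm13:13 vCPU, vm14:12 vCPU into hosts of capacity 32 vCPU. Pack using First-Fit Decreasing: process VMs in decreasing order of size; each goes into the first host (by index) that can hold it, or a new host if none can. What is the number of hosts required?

Sorted descending: 13, 13, 13, 13, 12, 12, 12, 11, 11, 11, 10, 10, 10, 10.
host 1: place 13 vCPU, 19 vCPU left
host 1: place 13 vCPU, 6 vCPU left
host 2: place 13 vCPU, 19 vCPU left
host 2: place 13 vCPU, 6 vCPU left
host 3: place 12 vCPU, 20 vCPU left
host 3: place 12 vCPU, 8 vCPU left
host 4: place 12 vCPU, 20 vCPU left
host 4: place 11 vCPU, 9 vCPU left
host 5: place 11 vCPU, 21 vCPU left
host 5: place 11 vCPU, 10 vCPU left
host 5: place 10 vCPU, 0 vCPU left
host 6: place 10 vCPU, 22 vCPU left
host 6: place 10 vCPU, 12 vCPU left
host 6: place 10 vCPU, 2 vCPU left
Final hosts: [13,13] [13,13] [12,12] [12,11] [11,11,10] [10,10,10].

6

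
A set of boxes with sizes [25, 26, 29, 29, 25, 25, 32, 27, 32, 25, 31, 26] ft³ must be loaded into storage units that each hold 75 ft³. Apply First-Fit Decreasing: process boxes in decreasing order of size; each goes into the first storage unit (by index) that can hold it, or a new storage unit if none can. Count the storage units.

6 storage units

Sorted descending: 32, 32, 31, 29, 29, 27, 26, 26, 25, 25, 25, 25.
storage unit 1: place 32 ft³, 43 ft³ left
storage unit 1: place 32 ft³, 11 ft³ left
storage unit 2: place 31 ft³, 44 ft³ left
storage unit 2: place 29 ft³, 15 ft³ left
storage unit 3: place 29 ft³, 46 ft³ left
storage unit 3: place 27 ft³, 19 ft³ left
storage unit 4: place 26 ft³, 49 ft³ left
storage unit 4: place 26 ft³, 23 ft³ left
storage unit 5: place 25 ft³, 50 ft³ left
storage unit 5: place 25 ft³, 25 ft³ left
storage unit 5: place 25 ft³, 0 ft³ left
storage unit 6: place 25 ft³, 50 ft³ left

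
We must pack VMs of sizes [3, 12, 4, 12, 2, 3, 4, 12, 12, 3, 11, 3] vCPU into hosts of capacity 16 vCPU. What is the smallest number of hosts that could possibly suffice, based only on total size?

Total size = 3 + 12 + 4 + 12 + 2 + 3 + 4 + 12 + 12 + 3 + 11 + 3 = 81 vCPU.
⌈81 / 16⌉ = 6.

6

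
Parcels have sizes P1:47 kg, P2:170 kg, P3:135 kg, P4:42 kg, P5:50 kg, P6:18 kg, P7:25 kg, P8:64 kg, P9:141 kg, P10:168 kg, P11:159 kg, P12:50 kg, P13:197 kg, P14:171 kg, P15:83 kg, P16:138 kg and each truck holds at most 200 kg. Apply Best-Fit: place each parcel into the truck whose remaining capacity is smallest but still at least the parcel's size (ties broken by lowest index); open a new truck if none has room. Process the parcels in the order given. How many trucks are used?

P1 (47 kg) → truck 1 (remaining 153 kg)
P2 (170 kg) → truck 2 (remaining 30 kg)
P3 (135 kg) → truck 1 (remaining 18 kg)
P4 (42 kg) → truck 3 (remaining 158 kg)
P5 (50 kg) → truck 3 (remaining 108 kg)
P6 (18 kg) → truck 1 (remaining 0 kg)
P7 (25 kg) → truck 2 (remaining 5 kg)
P8 (64 kg) → truck 3 (remaining 44 kg)
P9 (141 kg) → truck 4 (remaining 59 kg)
P10 (168 kg) → truck 5 (remaining 32 kg)
P11 (159 kg) → truck 6 (remaining 41 kg)
P12 (50 kg) → truck 4 (remaining 9 kg)
P13 (197 kg) → truck 7 (remaining 3 kg)
P14 (171 kg) → truck 8 (remaining 29 kg)
P15 (83 kg) → truck 9 (remaining 117 kg)
P16 (138 kg) → truck 10 (remaining 62 kg)

10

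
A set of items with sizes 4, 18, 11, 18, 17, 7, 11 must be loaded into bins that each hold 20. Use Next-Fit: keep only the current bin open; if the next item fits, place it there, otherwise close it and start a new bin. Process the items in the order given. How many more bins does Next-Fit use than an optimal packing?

1

Next-Fit: [4] [18] [11] [18] [17] [7,11] → 6 bins.
Total size 86; any packing needs at least ⌈86/20⌉ = 5 bins.
An optimal packing achieves that bound: [18] [18] [17] [11,7] [11,4] → 5 bins.
Excess: 6 − 5 = 1.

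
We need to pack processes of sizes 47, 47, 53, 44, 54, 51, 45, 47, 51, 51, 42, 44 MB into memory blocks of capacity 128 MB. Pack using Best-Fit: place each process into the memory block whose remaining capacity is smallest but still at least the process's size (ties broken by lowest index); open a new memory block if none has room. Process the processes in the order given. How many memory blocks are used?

Put 47 MB in memory block 1; 81 MB remain.
Put 47 MB in memory block 1; 34 MB remain.
Put 53 MB in memory block 2; 75 MB remain.
Put 44 MB in memory block 2; 31 MB remain.
Put 54 MB in memory block 3; 74 MB remain.
Put 51 MB in memory block 3; 23 MB remain.
Put 45 MB in memory block 4; 83 MB remain.
Put 47 MB in memory block 4; 36 MB remain.
Put 51 MB in memory block 5; 77 MB remain.
Put 51 MB in memory block 5; 26 MB remain.
Put 42 MB in memory block 6; 86 MB remain.
Put 44 MB in memory block 6; 42 MB remain.

6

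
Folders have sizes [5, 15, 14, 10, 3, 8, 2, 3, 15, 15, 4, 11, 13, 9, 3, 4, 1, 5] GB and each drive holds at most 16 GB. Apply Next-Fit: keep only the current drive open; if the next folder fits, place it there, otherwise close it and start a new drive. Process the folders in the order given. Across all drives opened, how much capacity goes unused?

Put 5 GB in drive 1; 11 GB remain.
Put 15 GB in drive 2; 1 GB remain.
Put 14 GB in drive 3; 2 GB remain.
Put 10 GB in drive 4; 6 GB remain.
Put 3 GB in drive 4; 3 GB remain.
Put 8 GB in drive 5; 8 GB remain.
Put 2 GB in drive 5; 6 GB remain.
Put 3 GB in drive 5; 3 GB remain.
Put 15 GB in drive 6; 1 GB remain.
Put 15 GB in drive 7; 1 GB remain.
Put 4 GB in drive 8; 12 GB remain.
Put 11 GB in drive 8; 1 GB remain.
Put 13 GB in drive 9; 3 GB remain.
Put 9 GB in drive 10; 7 GB remain.
Put 3 GB in drive 10; 4 GB remain.
Put 4 GB in drive 10; 0 GB remain.
Put 1 GB in drive 11; 15 GB remain.
Put 5 GB in drive 11; 10 GB remain.
11 drives × 16 GB = 176 GB; used 140 GB; unused 36 GB.

36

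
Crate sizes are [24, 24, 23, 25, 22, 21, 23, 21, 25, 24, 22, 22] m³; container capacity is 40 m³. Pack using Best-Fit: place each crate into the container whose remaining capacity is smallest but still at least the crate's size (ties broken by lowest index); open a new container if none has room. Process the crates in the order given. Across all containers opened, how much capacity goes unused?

container 1: place 24 m³, 16 m³ left
container 2: place 24 m³, 16 m³ left
container 3: place 23 m³, 17 m³ left
container 4: place 25 m³, 15 m³ left
container 5: place 22 m³, 18 m³ left
container 6: place 21 m³, 19 m³ left
container 7: place 23 m³, 17 m³ left
container 8: place 21 m³, 19 m³ left
container 9: place 25 m³, 15 m³ left
container 10: place 24 m³, 16 m³ left
container 11: place 22 m³, 18 m³ left
container 12: place 22 m³, 18 m³ left
12 containers × 40 m³ = 480 m³; used 276 m³; unused 204 m³.

204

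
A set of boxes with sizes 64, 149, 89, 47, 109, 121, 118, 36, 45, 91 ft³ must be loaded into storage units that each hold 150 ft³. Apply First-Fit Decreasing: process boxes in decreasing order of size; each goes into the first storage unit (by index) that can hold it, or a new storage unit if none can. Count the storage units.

Sorted descending: 149, 121, 118, 109, 91, 89, 64, 47, 45, 36.
149 ft³ → storage unit 1 (remaining 1 ft³)
121 ft³ → storage unit 2 (remaining 29 ft³)
118 ft³ → storage unit 3 (remaining 32 ft³)
109 ft³ → storage unit 4 (remaining 41 ft³)
91 ft³ → storage unit 5 (remaining 59 ft³)
89 ft³ → storage unit 6 (remaining 61 ft³)
64 ft³ → storage unit 7 (remaining 86 ft³)
47 ft³ → storage unit 5 (remaining 12 ft³)
45 ft³ → storage unit 6 (remaining 16 ft³)
36 ft³ → storage unit 4 (remaining 5 ft³)
Final storage units: [149] [121] [118] [109,36] [91,47] [89,45] [64].

7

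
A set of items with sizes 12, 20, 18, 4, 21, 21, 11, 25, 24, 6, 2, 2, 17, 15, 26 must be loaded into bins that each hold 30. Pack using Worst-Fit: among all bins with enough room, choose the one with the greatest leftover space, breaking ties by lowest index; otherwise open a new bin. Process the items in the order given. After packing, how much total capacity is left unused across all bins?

12 → bin 1 (remaining 18)
20 → bin 2 (remaining 10)
18 → bin 1 (remaining 0)
4 → bin 2 (remaining 6)
21 → bin 3 (remaining 9)
21 → bin 4 (remaining 9)
11 → bin 5 (remaining 19)
25 → bin 6 (remaining 5)
24 → bin 7 (remaining 6)
6 → bin 5 (remaining 13)
2 → bin 5 (remaining 11)
2 → bin 5 (remaining 9)
17 → bin 8 (remaining 13)
15 → bin 9 (remaining 15)
26 → bin 10 (remaining 4)
10 bins × 30 = 300; used 224; unused 76.

76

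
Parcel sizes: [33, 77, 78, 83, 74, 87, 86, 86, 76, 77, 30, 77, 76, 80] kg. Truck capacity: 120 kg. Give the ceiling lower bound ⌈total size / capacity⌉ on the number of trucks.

9 trucks

Total size = 33 + 77 + 78 + 83 + 74 + 87 + 86 + 86 + 76 + 77 + 30 + 77 + 76 + 80 = 1020 kg.
⌈1020 / 120⌉ = 9.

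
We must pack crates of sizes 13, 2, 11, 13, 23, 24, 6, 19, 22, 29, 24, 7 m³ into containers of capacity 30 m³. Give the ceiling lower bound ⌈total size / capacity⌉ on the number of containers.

7

Total size = 13 + 2 + 11 + 13 + 23 + 24 + 6 + 19 + 22 + 29 + 24 + 7 = 193 m³.
⌈193 / 30⌉ = 7.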